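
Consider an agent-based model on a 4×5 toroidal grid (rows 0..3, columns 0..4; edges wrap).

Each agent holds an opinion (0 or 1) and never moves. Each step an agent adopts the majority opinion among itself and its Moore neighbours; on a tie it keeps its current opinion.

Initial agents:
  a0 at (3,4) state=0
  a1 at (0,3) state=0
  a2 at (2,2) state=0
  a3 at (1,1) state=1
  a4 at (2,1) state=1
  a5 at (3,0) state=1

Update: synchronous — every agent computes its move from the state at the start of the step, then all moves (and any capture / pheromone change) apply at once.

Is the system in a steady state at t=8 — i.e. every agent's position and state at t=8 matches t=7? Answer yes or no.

t=1: a0@(3,4):0 a1@(0,3):0 a2@(2,2):1 a3@(1,1):1 a4@(2,1):1 a5@(3,0):1
t=2: (unchanged — steady state)

yes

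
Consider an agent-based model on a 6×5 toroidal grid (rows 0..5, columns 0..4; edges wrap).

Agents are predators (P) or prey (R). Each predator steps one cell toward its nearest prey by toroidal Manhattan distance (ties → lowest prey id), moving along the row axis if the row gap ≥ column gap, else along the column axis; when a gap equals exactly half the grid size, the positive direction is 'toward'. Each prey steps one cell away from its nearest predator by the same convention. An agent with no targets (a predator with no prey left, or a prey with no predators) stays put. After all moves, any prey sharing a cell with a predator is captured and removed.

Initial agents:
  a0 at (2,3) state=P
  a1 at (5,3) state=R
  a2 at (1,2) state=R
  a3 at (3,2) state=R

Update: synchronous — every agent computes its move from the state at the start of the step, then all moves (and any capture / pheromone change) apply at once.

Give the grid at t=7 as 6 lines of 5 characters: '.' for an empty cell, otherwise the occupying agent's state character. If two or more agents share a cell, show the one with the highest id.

t=1: a0@(1,3):P a1@(4,3):R a2@(0,2):R a3@(4,2):R
t=2: a0@(0,3):P a1@(3,3):R a2@(5,2):R a3@(3,2):R
t=3: a0@(5,3):P a1@(2,3):R a2@(4,2):R a3@(2,2):R
t=4: a0@(4,3):P a1@(1,3):R a2@(3,2):R a3@(1,2):R
t=5: a0@(3,3):P a1@(0,3):R a2@(2,2):R a3@(0,2):R
t=6: a0@(2,3):P a1@(5,3):R a2@(1,2):R a3@(5,2):R
t=7: a0@(1,3):P a1@(4,3):R a2@(0,2):R a3@(4,2):R

..R..
...P.
.....
.....
..RR.
.....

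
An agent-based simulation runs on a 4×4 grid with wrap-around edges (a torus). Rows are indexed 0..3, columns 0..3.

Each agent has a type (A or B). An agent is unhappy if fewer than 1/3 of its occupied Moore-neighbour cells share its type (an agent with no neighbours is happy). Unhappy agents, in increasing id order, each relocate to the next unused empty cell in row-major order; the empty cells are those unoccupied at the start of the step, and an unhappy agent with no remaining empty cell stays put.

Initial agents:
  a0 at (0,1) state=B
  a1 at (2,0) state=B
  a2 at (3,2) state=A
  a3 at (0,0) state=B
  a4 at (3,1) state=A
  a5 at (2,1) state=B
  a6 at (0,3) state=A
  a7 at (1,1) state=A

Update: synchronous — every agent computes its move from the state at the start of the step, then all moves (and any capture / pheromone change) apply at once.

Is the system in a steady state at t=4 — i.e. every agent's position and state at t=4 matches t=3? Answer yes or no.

yes

t=1: a0@(0,2):B a1@(2,0):B a2@(3,2):A a3@(1,0):B a4@(1,2):A a5@(1,3):B a6@(0,3):A a7@(2,2):A
t=2: a0@(0,0):B a1@(2,0):B a2@(3,2):A a3@(1,0):B a4@(1,2):A a5@(1,3):B a6@(0,3):A a7@(2,2):A
t=3: (unchanged — steady state)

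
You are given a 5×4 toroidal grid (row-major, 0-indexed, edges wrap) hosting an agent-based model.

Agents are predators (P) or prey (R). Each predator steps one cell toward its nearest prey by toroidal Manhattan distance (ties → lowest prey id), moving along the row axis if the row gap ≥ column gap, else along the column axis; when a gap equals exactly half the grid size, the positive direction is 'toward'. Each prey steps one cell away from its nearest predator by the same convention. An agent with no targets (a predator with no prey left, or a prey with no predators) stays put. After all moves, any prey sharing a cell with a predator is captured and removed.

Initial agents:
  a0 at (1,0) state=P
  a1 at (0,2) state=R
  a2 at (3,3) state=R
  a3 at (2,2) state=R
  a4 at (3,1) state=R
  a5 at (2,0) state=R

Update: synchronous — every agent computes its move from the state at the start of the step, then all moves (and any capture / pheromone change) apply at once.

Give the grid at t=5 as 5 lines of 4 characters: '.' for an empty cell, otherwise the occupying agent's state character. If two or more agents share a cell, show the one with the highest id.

t=1: a0@(2,0):P a1@(0,1):R a2@(4,3):R a3@(2,1):R a4@(4,1):R a5@(3,0):R
t=2: a0@(2,1):P a1@(4,1):R a2@(0,3):R a3@(2,2):R a4@(0,1):R a5@(4,0):R
t=3: a0@(2,2):P a1@(0,1):R a2@(4,3):R a3@(2,3):R a4@(4,1):R a5@(0,0):R
t=4: a0@(2,3):P a1@(4,1):R a2@(0,3):R a3@(2,0):R a4@(0,1):R a5@(4,0):R
t=5: a0@(2,0):P a1@(0,1):R a2@(4,3):R a3@(2,1):R a4@(4,1):R a5@(0,0):R

RR..
....
PR..
....
.R.R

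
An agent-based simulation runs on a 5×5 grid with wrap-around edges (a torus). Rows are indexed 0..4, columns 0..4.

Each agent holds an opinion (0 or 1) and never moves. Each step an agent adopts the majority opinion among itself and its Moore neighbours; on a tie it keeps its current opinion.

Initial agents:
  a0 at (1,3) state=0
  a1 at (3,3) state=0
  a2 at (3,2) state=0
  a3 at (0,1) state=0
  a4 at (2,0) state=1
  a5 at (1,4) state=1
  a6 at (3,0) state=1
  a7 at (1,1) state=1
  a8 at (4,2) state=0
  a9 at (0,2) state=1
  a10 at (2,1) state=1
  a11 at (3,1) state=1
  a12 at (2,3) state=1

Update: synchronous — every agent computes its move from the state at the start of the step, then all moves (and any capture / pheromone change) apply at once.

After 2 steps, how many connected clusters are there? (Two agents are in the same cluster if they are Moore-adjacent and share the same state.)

2

t=1: a0@(1,3):1 a1@(3,3):0 a2@(3,2):0 a3@(0,1):0 a4@(2,0):1 a5@(1,4):1 a6@(3,0):1 a7@(1,1):1 a8@(4,2):0 a9@(0,2):0 a10@(2,1):1 a11@(3,1):1 a12@(2,3):0
t=2: (unchanged — steady state)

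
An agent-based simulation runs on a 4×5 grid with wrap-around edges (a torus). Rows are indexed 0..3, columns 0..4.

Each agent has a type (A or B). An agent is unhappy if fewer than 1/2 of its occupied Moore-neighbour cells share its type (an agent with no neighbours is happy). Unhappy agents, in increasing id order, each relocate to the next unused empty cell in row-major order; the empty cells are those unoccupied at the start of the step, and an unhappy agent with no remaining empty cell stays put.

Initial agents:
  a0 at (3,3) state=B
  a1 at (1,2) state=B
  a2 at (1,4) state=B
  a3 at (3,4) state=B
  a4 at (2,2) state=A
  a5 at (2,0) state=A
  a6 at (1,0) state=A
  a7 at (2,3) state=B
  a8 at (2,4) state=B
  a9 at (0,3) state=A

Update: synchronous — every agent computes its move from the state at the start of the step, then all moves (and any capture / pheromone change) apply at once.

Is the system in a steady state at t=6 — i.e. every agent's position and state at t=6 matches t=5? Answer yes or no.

no

t=1: a0@(3,3):B a1@(0,0):B a2@(0,1):B a3@(3,4):B a4@(0,2):A a5@(0,4):A a6@(1,1):A a7@(2,3):B a8@(2,4):B a9@(1,3):A
t=2: a0@(3,3):B a1@(0,0):B a2@(0,3):B a3@(3,4):B a4@(0,2):A a5@(1,0):A a6@(1,2):A a7@(2,3):B a8@(2,4):B a9@(1,3):A
t=3: a0@(3,3):B a1@(0,0):B a2@(0,1):B a3@(3,4):B a4@(0,2):A a5@(0,4):A a6@(1,2):A a7@(2,3):B a8@(2,4):B a9@(1,1):A
t=4: a0@(3,3):B a1@(0,0):B a2@(0,3):B a3@(3,4):B a4@(0,2):A a5@(1,0):A a6@(1,2):A a7@(2,3):B a8@(2,4):B a9@(1,1):A
t=5: a0@(3,3):B a1@(0,1):B a2@(0,3):B a3@(3,4):B a4@(0,2):A a5@(0,4):A a6@(1,2):A a7@(2,3):B a8@(2,4):B a9@(1,1):A
t=6: a0@(3,3):B a1@(0,0):B a2@(1,0):B a3@(3,4):B a4@(1,3):A a5@(1,4):A a6@(2,0):A a7@(2,3):B a8@(2,4):B a9@(1,1):A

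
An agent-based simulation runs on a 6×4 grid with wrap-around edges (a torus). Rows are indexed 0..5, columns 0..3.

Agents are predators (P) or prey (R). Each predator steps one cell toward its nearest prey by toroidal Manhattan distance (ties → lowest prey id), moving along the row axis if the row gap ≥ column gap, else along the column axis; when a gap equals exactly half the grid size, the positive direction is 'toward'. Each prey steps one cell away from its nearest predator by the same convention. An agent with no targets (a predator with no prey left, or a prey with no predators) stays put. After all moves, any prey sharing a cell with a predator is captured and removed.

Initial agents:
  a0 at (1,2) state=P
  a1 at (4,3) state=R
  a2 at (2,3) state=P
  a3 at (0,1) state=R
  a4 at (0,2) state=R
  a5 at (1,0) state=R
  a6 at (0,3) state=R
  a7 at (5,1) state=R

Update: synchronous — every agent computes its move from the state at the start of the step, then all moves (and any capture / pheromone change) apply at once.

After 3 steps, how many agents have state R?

t=1: a0@(0,2):P a1@(5,3):R a2@(3,3):P a3@(5,1):R a4@(5,2):R a5@(1,3):R a6@(5,3):R a7@(4,1):R
t=2: a0@(5,2):P a2@(4,3):P a3@(4,1):R a4@(4,2):R a5@(2,3):R a7@(3,1):R
t=3: a0@(4,2):P a2@(4,2):P a3@(3,1):R a4@(3,2):R a5@(1,3):R a7@(2,1):R

4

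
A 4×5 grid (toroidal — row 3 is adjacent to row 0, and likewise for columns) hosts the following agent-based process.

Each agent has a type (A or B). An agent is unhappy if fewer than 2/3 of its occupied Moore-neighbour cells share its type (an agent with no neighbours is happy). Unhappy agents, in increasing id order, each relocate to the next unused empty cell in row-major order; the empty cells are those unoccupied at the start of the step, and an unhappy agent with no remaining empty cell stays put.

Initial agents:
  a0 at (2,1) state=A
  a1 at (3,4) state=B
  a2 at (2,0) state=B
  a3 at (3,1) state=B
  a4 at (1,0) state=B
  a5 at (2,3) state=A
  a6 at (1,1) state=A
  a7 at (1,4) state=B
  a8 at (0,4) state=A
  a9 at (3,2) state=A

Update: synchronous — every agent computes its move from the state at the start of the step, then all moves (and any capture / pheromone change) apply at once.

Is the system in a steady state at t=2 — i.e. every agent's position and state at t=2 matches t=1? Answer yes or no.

t=1: a0@(0,0):A a1@(0,1):B a2@(2,0):B a3@(0,2):B a4@(0,3):B a5@(1,2):A a6@(1,3):A a7@(2,2):B a8@(2,4):A a9@(3,2):A
t=2: a0@(0,4):A a1@(1,0):B a2@(1,1):B a3@(1,4):B a4@(2,1):B a5@(2,3):A a6@(3,0):A a7@(3,1):B a8@(3,3):A a9@(3,4):A

no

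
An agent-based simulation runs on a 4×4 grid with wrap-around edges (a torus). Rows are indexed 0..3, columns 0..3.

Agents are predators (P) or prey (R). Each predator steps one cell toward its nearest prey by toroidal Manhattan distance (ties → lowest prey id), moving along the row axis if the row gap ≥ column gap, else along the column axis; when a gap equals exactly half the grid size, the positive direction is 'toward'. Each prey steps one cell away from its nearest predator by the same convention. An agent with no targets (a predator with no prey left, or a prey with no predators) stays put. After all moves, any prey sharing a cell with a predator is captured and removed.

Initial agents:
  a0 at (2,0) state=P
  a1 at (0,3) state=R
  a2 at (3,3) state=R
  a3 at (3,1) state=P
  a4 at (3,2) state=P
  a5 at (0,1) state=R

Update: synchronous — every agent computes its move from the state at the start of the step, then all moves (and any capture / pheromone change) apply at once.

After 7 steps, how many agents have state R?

t=1: a0@(3,0):P a1@(1,3):R a3@(0,1):P a4@(3,3):P a5@(1,1):R
t=2: a0@(0,0):P a3@(1,1):P a4@(0,3):P a5@(2,1):R
t=3: a0@(1,0):P a3@(2,1):P a4@(1,3):P a5@(3,1):R
t=4: a0@(2,0):P a3@(3,1):P a4@(2,3):P a5@(0,1):R
t=5: a0@(3,0):P a3@(0,1):P a4@(3,3):P a5@(1,1):R
t=6: a0@(0,0):P a3@(1,1):P a4@(0,3):P a5@(2,1):R
t=7: a0@(1,0):P a3@(2,1):P a4@(1,3):P a5@(3,1):R

1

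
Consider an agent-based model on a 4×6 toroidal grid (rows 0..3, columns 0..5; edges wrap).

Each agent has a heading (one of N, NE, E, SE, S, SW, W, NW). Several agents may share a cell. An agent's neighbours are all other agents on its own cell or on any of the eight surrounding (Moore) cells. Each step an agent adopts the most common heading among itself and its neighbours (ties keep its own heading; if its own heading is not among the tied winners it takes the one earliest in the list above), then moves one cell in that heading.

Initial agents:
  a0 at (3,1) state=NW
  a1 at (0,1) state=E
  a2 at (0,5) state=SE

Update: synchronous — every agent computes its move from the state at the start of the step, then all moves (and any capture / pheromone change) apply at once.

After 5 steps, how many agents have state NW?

1

t=1: a0@(2,0):NW a1@(0,2):E a2@(1,0):SE
t=2: a0@(1,5):NW a1@(0,3):E a2@(2,1):SE
t=3: a0@(0,4):NW a1@(0,4):E a2@(3,2):SE
t=4: a0@(3,3):NW a1@(0,5):E a2@(0,3):SE
t=5: a0@(2,2):NW a1@(0,0):E a2@(1,4):SE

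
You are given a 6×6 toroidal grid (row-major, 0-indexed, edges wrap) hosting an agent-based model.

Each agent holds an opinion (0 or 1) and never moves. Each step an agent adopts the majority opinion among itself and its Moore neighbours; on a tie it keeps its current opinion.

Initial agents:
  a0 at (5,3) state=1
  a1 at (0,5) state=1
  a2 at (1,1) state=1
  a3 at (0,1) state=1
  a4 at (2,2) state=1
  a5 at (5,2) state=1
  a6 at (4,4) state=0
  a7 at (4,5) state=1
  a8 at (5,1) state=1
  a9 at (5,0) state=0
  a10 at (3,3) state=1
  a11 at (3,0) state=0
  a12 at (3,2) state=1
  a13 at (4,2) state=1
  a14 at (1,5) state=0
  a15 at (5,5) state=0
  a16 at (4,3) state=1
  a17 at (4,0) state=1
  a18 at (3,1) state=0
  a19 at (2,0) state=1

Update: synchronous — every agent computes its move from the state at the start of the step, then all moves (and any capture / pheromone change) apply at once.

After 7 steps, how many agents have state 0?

t=1: a0@(5,3):1 a1@(0,5):0 a2@(1,1):1 a3@(0,1):1 a4@(2,2):1 a5@(5,2):1 a6@(4,4):1 a7@(4,5):0 a8@(5,1):1 a9@(5,0):1 a10@(3,3):1 a11@(3,0):1 a12@(3,2):1 a13@(4,2):1 a14@(1,5):1 a15@(5,5):0 a16@(4,3):1 a17@(4,0):0 a18@(3,1):1 a19@(2,0):0
t=2: a0@(5,3):1 a1@(0,5):0 a2@(1,1):1 a3@(0,1):1 a4@(2,2):1 a5@(5,2):1 a6@(4,4):1 a7@(4,5):0 a8@(5,1):1 a9@(5,0):0 a10@(3,3):1 a11@(3,0):0 a12@(3,2):1 a13@(4,2):1 a14@(1,5):0 a15@(5,5):0 a16@(4,3):1 a17@(4,0):1 a18@(3,1):1 a19@(2,0):1
t=3: a0@(5,3):1 a1@(0,5):0 a2@(1,1):1 a3@(0,1):1 a4@(2,2):1 a5@(5,2):1 a6@(4,4):1 a7@(4,5):0 a8@(5,1):1 a9@(5,0):0 a10@(3,3):1 a11@(3,0):1 a12@(3,2):1 a13@(4,2):1 a14@(1,5):0 a15@(5,5):0 a16@(4,3):1 a17@(4,0):0 a18@(3,1):1 a19@(2,0):1
t=4: (unchanged — steady state)

6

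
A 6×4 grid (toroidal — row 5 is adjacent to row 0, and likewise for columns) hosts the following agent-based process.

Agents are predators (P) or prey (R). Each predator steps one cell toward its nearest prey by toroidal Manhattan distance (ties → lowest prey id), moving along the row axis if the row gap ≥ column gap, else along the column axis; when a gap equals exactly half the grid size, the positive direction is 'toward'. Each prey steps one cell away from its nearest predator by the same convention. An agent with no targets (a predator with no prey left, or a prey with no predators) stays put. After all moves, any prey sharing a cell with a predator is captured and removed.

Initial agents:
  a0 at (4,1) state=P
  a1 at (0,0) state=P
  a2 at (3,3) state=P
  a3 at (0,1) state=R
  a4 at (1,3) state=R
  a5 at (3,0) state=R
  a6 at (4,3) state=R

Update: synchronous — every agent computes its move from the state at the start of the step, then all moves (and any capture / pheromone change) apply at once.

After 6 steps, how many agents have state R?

3

t=1: a0@(5,1):P a1@(0,1):P a2@(3,0):P a3@(0,2):R a4@(2,3):R a5@(3,1):R a6@(5,3):R
t=2: a0@(0,1):P a1@(0,2):P a2@(3,1):P a3@(0,3):R a4@(1,3):R a5@(3,2):R a6@(5,2):R
t=3: a0@(0,2):P a1@(0,3):P a2@(3,2):P a3@(0,0):R a4@(2,3):R a5@(3,3):R a6@(4,2):R
t=4: a0@(0,3):P a1@(0,0):P a2@(3,3):P a3@(0,1):R a5@(3,0):R a6@(5,2):R
t=5: a0@(0,0):P a1@(0,1):P a2@(3,0):P a3@(0,2):R a5@(3,1):R a6@(4,2):R
t=6: a0@(0,1):P a1@(0,2):P a2@(3,1):P a3@(0,3):R a5@(3,2):R a6@(3,2):R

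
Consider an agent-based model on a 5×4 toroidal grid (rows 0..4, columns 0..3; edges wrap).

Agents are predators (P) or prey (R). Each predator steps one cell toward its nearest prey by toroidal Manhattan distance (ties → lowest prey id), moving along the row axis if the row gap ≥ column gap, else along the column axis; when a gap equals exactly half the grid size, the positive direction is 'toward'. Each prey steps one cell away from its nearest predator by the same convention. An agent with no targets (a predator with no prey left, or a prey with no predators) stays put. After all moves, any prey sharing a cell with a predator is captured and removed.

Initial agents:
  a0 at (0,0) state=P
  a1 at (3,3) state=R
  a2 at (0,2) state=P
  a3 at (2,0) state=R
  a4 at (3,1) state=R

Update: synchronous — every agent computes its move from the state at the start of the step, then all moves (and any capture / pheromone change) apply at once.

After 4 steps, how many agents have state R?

1

t=1: a0@(1,0):P a1@(2,3):R a2@(4,2):P a3@(3,0):R a4@(2,1):R
t=2: a0@(2,0):P a1@(3,3):R a2@(3,2):P a3@(4,0):R a4@(3,1):R
t=3: a0@(3,0):P a2@(3,3):P a3@(0,0):R
t=4: a0@(4,0):P a2@(4,3):P a3@(1,0):R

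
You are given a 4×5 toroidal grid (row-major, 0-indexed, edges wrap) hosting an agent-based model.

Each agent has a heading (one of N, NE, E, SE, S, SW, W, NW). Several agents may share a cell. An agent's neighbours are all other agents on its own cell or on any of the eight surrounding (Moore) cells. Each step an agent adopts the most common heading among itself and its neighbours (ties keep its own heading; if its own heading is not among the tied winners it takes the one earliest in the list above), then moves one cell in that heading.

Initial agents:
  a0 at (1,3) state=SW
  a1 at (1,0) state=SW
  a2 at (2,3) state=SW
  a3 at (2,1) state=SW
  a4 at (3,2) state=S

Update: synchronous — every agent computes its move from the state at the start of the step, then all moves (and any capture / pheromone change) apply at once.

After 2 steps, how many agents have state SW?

t=1: a0@(2,2):SW a1@(2,4):SW a2@(3,2):SW a3@(3,0):SW a4@(0,1):SW
t=2: a0@(3,1):SW a1@(3,3):SW a2@(0,1):SW a3@(0,4):SW a4@(1,0):SW

5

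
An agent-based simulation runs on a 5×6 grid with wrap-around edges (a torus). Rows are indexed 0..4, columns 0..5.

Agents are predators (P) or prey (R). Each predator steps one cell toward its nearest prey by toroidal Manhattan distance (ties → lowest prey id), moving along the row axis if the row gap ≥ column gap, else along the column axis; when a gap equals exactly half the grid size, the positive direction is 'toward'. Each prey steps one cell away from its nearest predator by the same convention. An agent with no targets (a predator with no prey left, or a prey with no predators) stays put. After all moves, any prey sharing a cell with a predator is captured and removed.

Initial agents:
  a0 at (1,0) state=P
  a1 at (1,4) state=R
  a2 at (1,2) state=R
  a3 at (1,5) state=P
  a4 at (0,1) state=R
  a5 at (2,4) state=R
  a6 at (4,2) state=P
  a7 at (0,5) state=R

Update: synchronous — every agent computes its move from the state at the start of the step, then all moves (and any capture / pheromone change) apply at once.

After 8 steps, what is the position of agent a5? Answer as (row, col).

(0, 4)

t=1: a0@(1,5):P a1@(1,3):R a2@(1,3):R a3@(1,4):P a4@(4,1):R a5@(3,4):R a6@(0,2):P a7@(4,5):R
t=2: a0@(1,4):P a3@(1,3):P a4@(3,1):R a5@(4,4):R a6@(1,2):P a7@(3,5):R
t=3: a0@(0,4):P a3@(0,3):P a4@(4,1):R a5@(3,4):R a6@(2,2):P a7@(4,5):R
t=4: a0@(4,4):P a3@(0,2):P a4@(4,0):R a5@(2,4):R a6@(3,2):P a7@(3,5):R
t=5: a0@(4,5):P a3@(0,1):P a4@(4,1):R a5@(1,4):R a6@(3,1):P a7@(2,5):R
t=6: a0@(4,0):P a3@(4,1):P a4@(3,1):R a5@(2,4):R a6@(4,1):P a7@(1,5):R
t=7: a0@(3,0):P a3@(3,1):P a4@(2,1):R a5@(1,4):R a6@(3,1):P a7@(2,5):R
t=8: a0@(2,0):P a3@(2,1):P a4@(1,1):R a5@(0,4):R a6@(2,1):P a7@(1,5):R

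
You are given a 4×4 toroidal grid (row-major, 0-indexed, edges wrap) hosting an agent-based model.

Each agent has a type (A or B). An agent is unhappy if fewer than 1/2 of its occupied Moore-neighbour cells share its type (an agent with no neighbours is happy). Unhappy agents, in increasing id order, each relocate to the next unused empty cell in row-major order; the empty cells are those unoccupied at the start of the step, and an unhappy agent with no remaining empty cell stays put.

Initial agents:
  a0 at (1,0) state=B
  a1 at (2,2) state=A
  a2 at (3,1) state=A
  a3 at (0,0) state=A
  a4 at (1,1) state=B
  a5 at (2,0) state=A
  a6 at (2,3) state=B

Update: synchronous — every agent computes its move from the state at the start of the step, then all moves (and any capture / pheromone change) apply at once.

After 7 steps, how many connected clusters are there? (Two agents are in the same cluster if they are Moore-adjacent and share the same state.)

t=1: a0@(1,0):B a1@(0,1):A a2@(3,1):A a3@(0,2):A a4@(0,3):B a5@(1,2):A a6@(1,3):B
t=2: (unchanged — steady state)

2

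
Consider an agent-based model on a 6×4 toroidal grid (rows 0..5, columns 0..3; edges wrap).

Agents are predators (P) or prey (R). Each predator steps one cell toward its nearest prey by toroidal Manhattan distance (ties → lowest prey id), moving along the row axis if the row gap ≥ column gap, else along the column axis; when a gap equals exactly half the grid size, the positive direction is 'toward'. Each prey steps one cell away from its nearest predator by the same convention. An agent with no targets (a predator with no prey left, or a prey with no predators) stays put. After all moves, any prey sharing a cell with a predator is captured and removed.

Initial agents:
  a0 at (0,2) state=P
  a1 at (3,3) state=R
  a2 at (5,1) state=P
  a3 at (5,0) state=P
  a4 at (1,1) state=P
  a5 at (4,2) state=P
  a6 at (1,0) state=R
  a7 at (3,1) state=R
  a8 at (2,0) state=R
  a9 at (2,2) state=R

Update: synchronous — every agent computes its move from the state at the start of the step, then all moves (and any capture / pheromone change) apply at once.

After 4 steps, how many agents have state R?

2

t=1: a0@(1,2):P a1@(2,3):R a2@(4,1):P a3@(0,0):P a4@(1,0):P a5@(3,2):P a6@(1,3):R a7@(2,1):R a8@(3,0):R
t=2: a0@(1,3):P a1@(3,3):R a2@(3,1):P a3@(1,0):P a4@(1,3):P a5@(2,2):P a8@(2,0):R
t=3: a0@(2,3):P a1@(4,3):R a2@(3,2):P a3@(2,0):P a4@(2,3):P a5@(3,2):P a8@(3,0):R
t=4: a0@(3,3):P a1@(5,3):R a2@(4,2):P a3@(3,0):P a4@(3,3):P a5@(4,2):P a8@(4,0):R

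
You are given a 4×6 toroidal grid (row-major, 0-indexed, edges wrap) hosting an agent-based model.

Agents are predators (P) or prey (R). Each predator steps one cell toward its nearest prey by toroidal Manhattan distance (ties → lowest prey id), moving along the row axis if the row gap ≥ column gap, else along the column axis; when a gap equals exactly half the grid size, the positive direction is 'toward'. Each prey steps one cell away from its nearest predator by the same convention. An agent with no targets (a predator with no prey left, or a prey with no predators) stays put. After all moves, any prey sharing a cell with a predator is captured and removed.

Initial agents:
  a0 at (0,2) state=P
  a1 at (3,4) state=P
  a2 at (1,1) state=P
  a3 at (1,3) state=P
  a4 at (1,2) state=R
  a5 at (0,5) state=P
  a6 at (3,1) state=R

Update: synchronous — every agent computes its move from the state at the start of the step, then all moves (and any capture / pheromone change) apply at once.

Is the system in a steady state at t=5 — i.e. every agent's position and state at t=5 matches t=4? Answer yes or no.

no

t=1: a0@(1,2):P a1@(3,5):P a2@(1,2):P a3@(1,2):P a4@(2,2):R a5@(0,0):P a6@(2,1):R
t=2: a0@(2,2):P a1@(3,0):P a2@(2,2):P a3@(2,2):P a4@(3,2):R a5@(1,0):P a6@(3,1):R
t=3: a0@(3,2):P a1@(3,1):P a2@(3,2):P a3@(3,2):P a4@(0,2):R a5@(2,0):P
t=4: a0@(0,2):P a1@(0,1):P a2@(0,2):P a3@(0,2):P a4@(1,2):R a5@(3,0):P
t=5: a0@(1,2):P a1@(1,1):P a2@(1,2):P a3@(1,2):P a4@(2,2):R a5@(0,0):P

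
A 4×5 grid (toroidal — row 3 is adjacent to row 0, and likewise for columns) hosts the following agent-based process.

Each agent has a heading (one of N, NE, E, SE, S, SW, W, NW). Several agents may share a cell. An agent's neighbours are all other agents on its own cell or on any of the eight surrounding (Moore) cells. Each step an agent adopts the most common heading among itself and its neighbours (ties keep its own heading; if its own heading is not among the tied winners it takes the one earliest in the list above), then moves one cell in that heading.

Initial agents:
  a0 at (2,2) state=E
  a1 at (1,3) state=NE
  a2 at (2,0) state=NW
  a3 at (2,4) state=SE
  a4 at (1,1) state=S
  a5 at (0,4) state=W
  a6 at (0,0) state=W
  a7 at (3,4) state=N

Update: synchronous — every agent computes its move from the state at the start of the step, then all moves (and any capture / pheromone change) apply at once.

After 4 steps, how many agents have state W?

8

t=1: a0@(2,3):E a1@(0,4):NE a2@(1,4):NW a3@(3,0):SE a4@(2,1):S a5@(0,3):W a6@(0,4):W a7@(3,3):W
t=2: a0@(2,4):E a1@(0,3):W a2@(1,3):W a3@(0,1):SE a4@(3,1):S a5@(0,2):W a6@(0,3):W a7@(3,2):W
t=3: a0@(2,0):E a1@(0,2):W a2@(1,2):W a3@(0,0):W a4@(3,0):W a5@(0,1):W a6@(0,2):W a7@(3,1):W
t=4: a0@(2,4):W a1@(0,1):W a2@(1,1):W a3@(0,4):W a4@(3,4):W a5@(0,0):W a6@(0,1):W a7@(3,0):W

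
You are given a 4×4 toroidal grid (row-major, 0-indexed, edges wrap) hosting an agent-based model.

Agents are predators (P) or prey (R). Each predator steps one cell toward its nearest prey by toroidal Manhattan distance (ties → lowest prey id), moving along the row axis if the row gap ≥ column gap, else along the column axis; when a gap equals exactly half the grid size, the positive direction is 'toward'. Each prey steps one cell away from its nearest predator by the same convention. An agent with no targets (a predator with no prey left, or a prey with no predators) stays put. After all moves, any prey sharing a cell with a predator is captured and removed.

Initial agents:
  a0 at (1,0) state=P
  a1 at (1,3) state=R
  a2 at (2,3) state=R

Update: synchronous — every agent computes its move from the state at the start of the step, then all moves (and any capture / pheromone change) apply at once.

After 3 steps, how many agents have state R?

2

t=1: a0@(1,3):P a1@(1,2):R a2@(3,3):R
t=2: a0@(1,2):P a1@(1,1):R a2@(2,3):R
t=3: a0@(1,1):P a1@(1,0):R a2@(3,3):R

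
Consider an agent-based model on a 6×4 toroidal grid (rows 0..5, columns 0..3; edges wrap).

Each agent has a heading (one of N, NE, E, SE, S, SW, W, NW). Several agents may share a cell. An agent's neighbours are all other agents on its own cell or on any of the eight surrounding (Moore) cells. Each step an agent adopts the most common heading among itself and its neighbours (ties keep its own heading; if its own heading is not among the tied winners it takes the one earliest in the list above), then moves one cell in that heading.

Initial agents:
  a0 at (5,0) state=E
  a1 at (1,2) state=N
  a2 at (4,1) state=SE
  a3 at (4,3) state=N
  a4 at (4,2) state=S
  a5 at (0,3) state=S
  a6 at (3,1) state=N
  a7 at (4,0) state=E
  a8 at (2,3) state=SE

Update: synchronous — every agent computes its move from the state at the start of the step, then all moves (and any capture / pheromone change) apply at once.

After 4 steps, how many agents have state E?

t=1: a0@(5,1):E a1@(0,2):N a2@(4,2):E a3@(4,0):E a4@(3,2):N a5@(1,3):S a6@(2,1):N a7@(4,1):E a8@(3,0):SE
t=2: a0@(5,2):E a1@(5,2):N a2@(4,3):E a3@(4,1):E a4@(2,2):N a5@(2,3):S a6@(1,1):N a7@(4,2):E a8@(3,1):E
t=3: a0@(5,3):E a1@(5,3):E a2@(4,0):E a3@(4,2):E a4@(1,2):N a5@(3,3):S a6@(0,1):N a7@(4,3):E a8@(3,2):E
t=4: a0@(5,0):E a1@(5,0):E a2@(4,1):E a3@(4,3):E a4@(0,2):N a5@(3,0):E a6@(5,1):N a7@(4,0):E a8@(3,3):E

7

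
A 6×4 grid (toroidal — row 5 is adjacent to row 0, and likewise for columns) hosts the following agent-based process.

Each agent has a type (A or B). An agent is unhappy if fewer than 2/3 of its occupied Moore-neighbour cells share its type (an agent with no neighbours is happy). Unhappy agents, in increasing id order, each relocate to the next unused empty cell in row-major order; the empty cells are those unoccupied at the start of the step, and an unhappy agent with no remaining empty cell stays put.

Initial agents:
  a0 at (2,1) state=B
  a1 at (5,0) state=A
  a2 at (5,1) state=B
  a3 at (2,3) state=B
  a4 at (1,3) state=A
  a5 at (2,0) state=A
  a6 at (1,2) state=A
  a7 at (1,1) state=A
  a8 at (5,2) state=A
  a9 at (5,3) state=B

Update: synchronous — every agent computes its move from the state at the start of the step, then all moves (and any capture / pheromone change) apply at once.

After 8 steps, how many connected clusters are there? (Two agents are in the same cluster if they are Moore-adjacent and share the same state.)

t=1: a0@(0,0):B a1@(0,1):A a2@(0,2):B a3@(0,3):B a4@(1,3):A a5@(1,0):A a6@(2,2):A a7@(1,1):A a8@(3,0):A a9@(3,1):B
t=2: a0@(1,2):B a1@(2,0):A a2@(2,1):B a3@(2,3):B a4@(3,2):A a5@(3,3):A a6@(2,2):A a7@(4,0):A a8@(4,1):A a9@(4,2):B
t=3: a0@(1,2):B a1@(0,0):A a2@(0,1):B a3@(0,2):B a4@(0,3):A a5@(3,3):A a6@(1,0):A a7@(4,0):A a8@(4,1):A a9@(1,1):B
t=4: a0@(1,2):B a1@(1,3):A a2@(2,0):B a3@(0,2):B a4@(2,1):A a5@(3,3):A a6@(2,2):A a7@(4,0):A a8@(4,1):A a9@(2,3):B
t=5: a0@(0,0):B a1@(0,1):A a2@(0,3):B a3@(1,0):B a4@(1,1):A a5@(3,0):A a6@(3,1):A a7@(4,0):A a8@(4,1):A a9@(3,2):B
t=6: a0@(0,2):B a1@(1,2):A a2@(0,3):B a3@(1,3):B a4@(2,0):A a5@(3,0):A a6@(3,1):A a7@(4,0):A a8@(4,1):A a9@(2,1):B
t=7: a0@(0,2):B a1@(0,0):A a2@(0,3):B a3@(0,1):B a4@(1,0):A a5@(3,0):A a6@(3,1):A a7@(4,0):A a8@(4,1):A a9@(1,1):B
t=8: a0@(0,2):B a1@(1,2):A a2@(1,3):B a3@(2,0):B a4@(2,1):A a5@(3,0):A a6@(3,1):A a7@(4,0):A a8@(4,1):A a9@(2,2):B

2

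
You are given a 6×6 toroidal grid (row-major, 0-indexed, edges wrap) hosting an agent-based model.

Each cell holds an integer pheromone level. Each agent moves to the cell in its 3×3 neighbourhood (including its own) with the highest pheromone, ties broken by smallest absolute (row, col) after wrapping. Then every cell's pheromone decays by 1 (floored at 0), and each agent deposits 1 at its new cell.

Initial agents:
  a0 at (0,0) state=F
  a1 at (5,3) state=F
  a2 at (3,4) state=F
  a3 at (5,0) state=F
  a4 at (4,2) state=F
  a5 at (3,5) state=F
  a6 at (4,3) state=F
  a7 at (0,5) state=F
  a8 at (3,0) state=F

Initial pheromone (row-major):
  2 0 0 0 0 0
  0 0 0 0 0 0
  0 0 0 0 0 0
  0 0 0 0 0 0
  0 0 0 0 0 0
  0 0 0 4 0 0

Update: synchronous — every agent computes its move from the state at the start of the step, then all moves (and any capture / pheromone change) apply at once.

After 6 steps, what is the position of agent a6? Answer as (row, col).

t=1: a0@(0,0) a1@(5,3) a2@(2,3) a3@(0,0) a4@(5,3) a5@(2,0) a6@(5,3) a7@(0,0) a8@(2,0) | pheromone: 4 0 0 0 0 0 / 0 0 0 0 0 0 / 2 0 0 1 0 0 / 0 0 0 0 0 0 / 0 0 0 0 0 0 / 0 0 0 6 0 0
t=2: a0@(0,0) a1@(5,3) a2@(2,3) a3@(0,0) a4@(5,3) a5@(2,0) a6@(5,3) a7@(0,0) a8@(2,0) | pheromone: 6 0 0 0 0 0 / 0 0 0 0 0 0 / 3 0 0 1 0 0 / 0 0 0 0 0 0 / 0 0 0 0 0 0 / 0 0 0 8 0 0
t=3: a0@(0,0) a1@(5,3) a2@(2,3) a3@(0,0) a4@(5,3) a5@(2,0) a6@(5,3) a7@(0,0) a8@(2,0) | pheromone: 8 0 0 0 0 0 / 0 0 0 0 0 0 / 4 0 0 1 0 0 / 0 0 0 0 0 0 / 0 0 0 0 0 0 / 0 0 0 10 0 0
t=4: a0@(0,0) a1@(5,3) a2@(2,3) a3@(0,0) a4@(5,3) a5@(2,0) a6@(5,3) a7@(0,0) a8@(2,0) | pheromone: 10 0 0 0 0 0 / 0 0 0 0 0 0 / 5 0 0 1 0 0 / 0 0 0 0 0 0 / 0 0 0 0 0 0 / 0 0 0 12 0 0
t=5: a0@(0,0) a1@(5,3) a2@(2,3) a3@(0,0) a4@(5,3) a5@(2,0) a6@(5,3) a7@(0,0) a8@(2,0) | pheromone: 12 0 0 0 0 0 / 0 0 0 0 0 0 / 6 0 0 1 0 0 / 0 0 0 0 0 0 / 0 0 0 0 0 0 / 0 0 0 14 0 0
t=6: a0@(0,0) a1@(5,3) a2@(2,3) a3@(0,0) a4@(5,3) a5@(2,0) a6@(5,3) a7@(0,0) a8@(2,0) | pheromone: 14 0 0 0 0 0 / 0 0 0 0 0 0 / 7 0 0 1 0 0 / 0 0 0 0 0 0 / 0 0 0 0 0 0 / 0 0 0 16 0 0

(5, 3)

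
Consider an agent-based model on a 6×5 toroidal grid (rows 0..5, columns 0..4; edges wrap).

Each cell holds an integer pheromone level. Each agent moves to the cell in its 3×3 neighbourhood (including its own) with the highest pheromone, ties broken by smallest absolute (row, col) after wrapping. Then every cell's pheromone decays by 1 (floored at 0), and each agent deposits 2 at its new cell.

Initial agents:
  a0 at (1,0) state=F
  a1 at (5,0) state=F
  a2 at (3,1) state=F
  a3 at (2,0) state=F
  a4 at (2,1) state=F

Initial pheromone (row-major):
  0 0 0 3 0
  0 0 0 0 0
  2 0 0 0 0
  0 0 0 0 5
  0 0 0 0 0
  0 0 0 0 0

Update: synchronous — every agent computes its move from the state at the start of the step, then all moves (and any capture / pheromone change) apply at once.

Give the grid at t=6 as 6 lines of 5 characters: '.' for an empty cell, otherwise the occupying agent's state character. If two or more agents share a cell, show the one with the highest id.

F....
.....
F....
.....
.....
.....

t=1: a0@(2,0) a1@(0,0) a2@(2,0) a3@(3,4) a4@(2,0) | pheromone: 2 0 0 2 0 / 0 0 0 0 0 / 7 0 0 0 0 / 0 0 0 0 6 / 0 0 0 0 0 / 0 0 0 0 0
t=2: a0@(2,0) a1@(0,0) a2@(2,0) a3@(2,0) a4@(2,0) | pheromone: 3 0 0 1 0 / 0 0 0 0 0 / 14 0 0 0 0 / 0 0 0 0 5 / 0 0 0 0 0 / 0 0 0 0 0
t=3: a0@(2,0) a1@(0,0) a2@(2,0) a3@(2,0) a4@(2,0) | pheromone: 4 0 0 0 0 / 0 0 0 0 0 / 21 0 0 0 0 / 0 0 0 0 4 / 0 0 0 0 0 / 0 0 0 0 0
t=4: a0@(2,0) a1@(0,0) a2@(2,0) a3@(2,0) a4@(2,0) | pheromone: 5 0 0 0 0 / 0 0 0 0 0 / 28 0 0 0 0 / 0 0 0 0 3 / 0 0 0 0 0 / 0 0 0 0 0
t=5: a0@(2,0) a1@(0,0) a2@(2,0) a3@(2,0) a4@(2,0) | pheromone: 6 0 0 0 0 / 0 0 0 0 0 / 35 0 0 0 0 / 0 0 0 0 2 / 0 0 0 0 0 / 0 0 0 0 0
t=6: a0@(2,0) a1@(0,0) a2@(2,0) a3@(2,0) a4@(2,0) | pheromone: 7 0 0 0 0 / 0 0 0 0 0 / 42 0 0 0 0 / 0 0 0 0 1 / 0 0 0 0 0 / 0 0 0 0 0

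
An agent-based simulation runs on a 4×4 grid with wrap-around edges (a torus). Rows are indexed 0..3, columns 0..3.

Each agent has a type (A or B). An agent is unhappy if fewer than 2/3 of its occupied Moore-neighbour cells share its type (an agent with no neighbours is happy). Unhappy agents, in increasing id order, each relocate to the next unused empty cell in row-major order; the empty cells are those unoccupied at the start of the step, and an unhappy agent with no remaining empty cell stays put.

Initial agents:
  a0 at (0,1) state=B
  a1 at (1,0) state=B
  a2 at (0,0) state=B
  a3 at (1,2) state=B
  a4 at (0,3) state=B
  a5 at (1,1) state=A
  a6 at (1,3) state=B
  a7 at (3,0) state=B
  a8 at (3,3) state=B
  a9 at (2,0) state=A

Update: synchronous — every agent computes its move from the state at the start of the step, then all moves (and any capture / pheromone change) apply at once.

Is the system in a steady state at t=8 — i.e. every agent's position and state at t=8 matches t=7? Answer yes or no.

no

t=1: a0@(0,1):B a1@(1,0):B a2@(0,0):B a3@(1,2):B a4@(0,3):B a5@(0,2):A a6@(1,3):B a7@(3,0):B a8@(3,3):B a9@(2,1):A
t=2: a0@(0,1):B a1@(1,0):B a2@(0,0):B a3@(1,1):B a4@(0,3):B a5@(2,0):A a6@(1,3):B a7@(3,0):B a8@(3,3):B a9@(2,2):A
t=3: a0@(0,1):B a1@(1,0):B a2@(0,0):B a3@(0,2):B a4@(0,3):B a5@(1,2):A a6@(2,1):B a7@(3,0):B a8@(2,3):B a9@(3,1):A
t=4: a0@(0,1):B a1@(1,0):B a2@(0,0):B a3@(1,1):B a4@(0,3):B a5@(1,3):A a6@(2,0):B a7@(3,0):B a8@(2,3):B a9@(2,2):A
t=5: a0@(0,1):B a1@(1,0):B a2@(0,0):B a3@(1,1):B a4@(0,3):B a5@(0,2):A a6@(2,0):B a7@(3,0):B a8@(1,2):B a9@(2,1):A
t=6: a0@(0,1):B a1@(1,0):B a2@(0,0):B a3@(1,1):B a4@(0,3):B a5@(1,3):A a6@(2,0):B a7@(3,0):B a8@(2,2):B a9@(2,3):A
t=7: a0@(0,1):B a1@(1,0):B a2@(0,0):B a3@(1,1):B a4@(0,3):B a5@(0,2):A a6@(1,2):B a7@(3,0):B a8@(2,1):B a9@(3,1):A
t=8: a0@(0,1):B a1@(1,0):B a2@(0,0):B a3@(1,1):B a4@(0,3):B a5@(1,3):A a6@(1,2):B a7@(3,0):B a8@(2,1):B a9@(2,0):A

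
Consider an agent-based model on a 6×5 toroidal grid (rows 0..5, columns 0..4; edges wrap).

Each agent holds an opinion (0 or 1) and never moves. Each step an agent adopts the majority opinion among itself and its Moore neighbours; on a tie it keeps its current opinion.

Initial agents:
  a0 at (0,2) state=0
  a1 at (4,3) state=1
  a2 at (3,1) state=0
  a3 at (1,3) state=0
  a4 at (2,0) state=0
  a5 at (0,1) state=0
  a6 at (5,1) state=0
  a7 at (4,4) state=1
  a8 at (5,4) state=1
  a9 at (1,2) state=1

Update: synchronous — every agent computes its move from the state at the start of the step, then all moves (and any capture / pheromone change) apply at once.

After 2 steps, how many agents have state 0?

7

t=1: a0@(0,2):0 a1@(4,3):1 a2@(3,1):0 a3@(1,3):0 a4@(2,0):0 a5@(0,1):0 a6@(5,1):0 a7@(4,4):1 a8@(5,4):1 a9@(1,2):0
t=2: (unchanged — steady state)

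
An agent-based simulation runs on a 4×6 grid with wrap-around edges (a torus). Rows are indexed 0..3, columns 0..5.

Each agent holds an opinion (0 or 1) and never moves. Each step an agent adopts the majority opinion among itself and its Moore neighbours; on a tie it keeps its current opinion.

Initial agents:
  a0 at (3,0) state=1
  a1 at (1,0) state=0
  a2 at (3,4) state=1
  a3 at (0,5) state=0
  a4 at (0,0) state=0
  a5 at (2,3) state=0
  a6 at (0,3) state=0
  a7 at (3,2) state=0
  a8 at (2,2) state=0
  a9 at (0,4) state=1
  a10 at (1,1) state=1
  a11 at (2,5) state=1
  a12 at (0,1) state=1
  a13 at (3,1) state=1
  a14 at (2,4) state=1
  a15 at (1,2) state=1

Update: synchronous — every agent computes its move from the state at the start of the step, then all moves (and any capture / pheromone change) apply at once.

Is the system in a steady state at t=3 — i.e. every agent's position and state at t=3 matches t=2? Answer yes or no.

t=1: a0@(3,0):1 a1@(1,0):0 a2@(3,4):1 a3@(0,5):0 a4@(0,0):1 a5@(2,3):0 a6@(0,3):1 a7@(3,2):0 a8@(2,2):0 a9@(0,4):1 a10@(1,1):1 a11@(2,5):1 a12@(0,1):1 a13@(3,1):1 a14@(2,4):1 a15@(1,2):1
t=2: a0@(3,0):1 a1@(1,0):1 a2@(3,4):1 a3@(0,5):1 a4@(0,0):1 a5@(2,3):0 a6@(0,3):1 a7@(3,2):0 a8@(2,2):0 a9@(0,4):1 a10@(1,1):1 a11@(2,5):1 a12@(0,1):1 a13@(3,1):1 a14@(2,4):1 a15@(1,2):1
t=3: (unchanged — steady state)

yes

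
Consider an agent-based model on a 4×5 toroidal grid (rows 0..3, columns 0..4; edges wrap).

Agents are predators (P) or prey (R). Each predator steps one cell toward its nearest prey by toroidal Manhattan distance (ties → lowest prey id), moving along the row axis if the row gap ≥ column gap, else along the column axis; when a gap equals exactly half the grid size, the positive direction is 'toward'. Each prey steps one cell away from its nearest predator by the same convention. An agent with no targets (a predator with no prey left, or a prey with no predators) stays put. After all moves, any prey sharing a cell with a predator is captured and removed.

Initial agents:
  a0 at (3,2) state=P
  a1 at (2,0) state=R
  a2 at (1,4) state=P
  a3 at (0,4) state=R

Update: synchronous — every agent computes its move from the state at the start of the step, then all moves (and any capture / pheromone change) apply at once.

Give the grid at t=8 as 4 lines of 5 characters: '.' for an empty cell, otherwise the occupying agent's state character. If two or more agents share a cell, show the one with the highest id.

t=1: a0@(3,1):P a1@(3,0):R a2@(0,4):P a3@(3,4):R
t=2: a0@(3,0):P a2@(3,4):P a3@(2,4):R
t=3: a0@(2,0):P a2@(2,4):P a3@(1,4):R
t=4: a0@(1,0):P a2@(1,4):P a3@(0,4):R
t=5: a0@(0,0):P a2@(0,4):P a3@(3,4):R
t=6: a0@(3,0):P a2@(3,4):P a3@(2,4):R
t=7: a0@(2,0):P a2@(2,4):P a3@(1,4):R
t=8: a0@(1,0):P a2@(1,4):P a3@(0,4):R

....R
P...P
.....
.....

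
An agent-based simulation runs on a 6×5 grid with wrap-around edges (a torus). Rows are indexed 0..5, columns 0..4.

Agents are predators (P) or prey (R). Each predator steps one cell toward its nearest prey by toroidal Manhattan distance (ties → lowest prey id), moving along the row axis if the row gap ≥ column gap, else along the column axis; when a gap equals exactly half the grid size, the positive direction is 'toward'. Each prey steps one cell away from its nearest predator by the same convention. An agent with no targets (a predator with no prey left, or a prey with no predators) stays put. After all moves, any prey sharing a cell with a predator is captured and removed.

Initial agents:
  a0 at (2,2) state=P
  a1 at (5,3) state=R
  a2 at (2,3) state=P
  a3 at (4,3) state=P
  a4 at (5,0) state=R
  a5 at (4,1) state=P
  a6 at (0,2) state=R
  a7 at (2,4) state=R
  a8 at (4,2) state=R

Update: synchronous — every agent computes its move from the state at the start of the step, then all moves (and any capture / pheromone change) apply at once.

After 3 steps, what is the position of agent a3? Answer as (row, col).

(1, 3)

t=1: a0@(1,2):P a1@(0,3):R a2@(2,4):P a3@(5,3):P a4@(0,0):R a5@(4,2):P a6@(5,2):R a7@(2,0):R a8@(4,1):R
t=2: a0@(0,2):P a1@(1,3):R a2@(2,0):P a3@(0,3):P a4@(0,4):R a5@(5,2):P a6@(5,1):R a7@(2,1):R a8@(4,0):R
t=3: a0@(1,2):P a1@(2,3):R a2@(2,1):P a3@(1,3):P a4@(0,0):R a5@(5,1):P a6@(5,0):R a7@(2,2):R a8@(5,0):R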